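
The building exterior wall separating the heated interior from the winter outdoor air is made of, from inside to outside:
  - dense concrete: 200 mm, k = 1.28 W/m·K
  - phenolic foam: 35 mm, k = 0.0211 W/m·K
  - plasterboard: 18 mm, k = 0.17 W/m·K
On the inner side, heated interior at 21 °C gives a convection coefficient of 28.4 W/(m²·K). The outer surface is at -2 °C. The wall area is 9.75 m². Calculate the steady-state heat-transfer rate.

Q ≈ 115 W

Model the wall as resistances in series:
R_inner film = 1/(h_i·A) = 1/(28.4×9.75) = 0.003611 K/W
R_dense concrete = L/(kA) = 0.2/(1.28×9.75) = 0.01603 K/W
R_phenolic foam = L/(kA) = 0.035/(0.0211×9.75) = 0.1701 K/W
R_plasterboard = L/(kA) = 0.018/(0.17×9.75) = 0.01086 K/W
R_total = 0.2006 K/W
Q = ΔT / R_total = 23 / 0.2006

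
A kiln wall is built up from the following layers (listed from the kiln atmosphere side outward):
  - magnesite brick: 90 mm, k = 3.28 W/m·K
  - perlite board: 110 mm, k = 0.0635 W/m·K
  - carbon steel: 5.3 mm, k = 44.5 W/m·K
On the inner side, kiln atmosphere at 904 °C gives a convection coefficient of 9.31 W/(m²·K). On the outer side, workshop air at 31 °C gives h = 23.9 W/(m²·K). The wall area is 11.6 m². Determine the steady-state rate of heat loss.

Series thermal resistances:
R_inner film = 1/(h_i·A) = 1/(9.31×11.6) = 0.00926 K/W
R_magnesite brick = L/(kA) = 0.09/(3.28×11.6) = 0.002365 K/W
R_perlite board = L/(kA) = 0.11/(0.0635×11.6) = 0.1493 K/W
R_carbon steel = L/(kA) = 0.0053/(44.5×11.6) = 1.027×10^-5 K/W
R_outer film = 1/(h_o·A) = 1/(23.9×11.6) = 0.003607 K/W
R_total = 0.1646 K/W
Q = ΔT / R_total = 873 / 0.1646

Q ≈ 5300 W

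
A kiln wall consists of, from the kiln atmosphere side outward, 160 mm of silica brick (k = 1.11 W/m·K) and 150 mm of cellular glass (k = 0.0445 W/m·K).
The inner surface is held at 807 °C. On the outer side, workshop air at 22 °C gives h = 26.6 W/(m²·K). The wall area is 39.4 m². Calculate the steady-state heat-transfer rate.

Thermal resistances in series:
R_silica brick = L/(kA) = 0.16/(1.11×39.4) = 0.003658 K/W
R_cellular glass = L/(kA) = 0.15/(0.0445×39.4) = 0.08555 K/W
R_outer film = 1/(h_o·A) = 1/(26.6×39.4) = 9.542×10^-4 K/W
R_total = 0.09017 K/W
Q = ΔT / R_total = 785 / 0.09017

Q ≈ 8710 W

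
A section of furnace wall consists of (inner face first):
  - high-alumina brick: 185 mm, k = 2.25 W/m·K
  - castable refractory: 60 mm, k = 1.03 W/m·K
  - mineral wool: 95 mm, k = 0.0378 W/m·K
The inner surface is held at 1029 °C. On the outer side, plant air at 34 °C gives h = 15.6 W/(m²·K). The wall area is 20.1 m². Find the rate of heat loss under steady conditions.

Q ≈ 7360 W

Series thermal resistances:
R_high-alumina brick = L/(kA) = 0.185/(2.25×20.1) = 0.004091 K/W
R_castable refractory = L/(kA) = 0.06/(1.03×20.1) = 0.002898 K/W
R_mineral wool = L/(kA) = 0.095/(0.0378×20.1) = 0.125 K/W
R_outer film = 1/(h_o·A) = 1/(15.6×20.1) = 0.003189 K/W
R_total = 0.1352 K/W
Q = ΔT / R_total = 995 / 0.1352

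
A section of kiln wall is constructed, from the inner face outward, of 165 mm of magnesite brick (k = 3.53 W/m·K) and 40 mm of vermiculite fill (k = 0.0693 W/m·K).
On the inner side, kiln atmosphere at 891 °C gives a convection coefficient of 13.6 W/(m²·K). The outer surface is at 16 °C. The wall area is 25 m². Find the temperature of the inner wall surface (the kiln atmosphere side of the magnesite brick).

Using the resistance-network approach (series):
R_inner film = 1/(h_i·A) = 1/(13.6×25) = 0.002941 K/W
R_magnesite brick = L/(kA) = 0.165/(3.53×25) = 0.00187 K/W
R_vermiculite fill = L/(kA) = 0.04/(0.0693×25) = 0.02309 K/W
R_total = 0.0279 K/W;  Q = ΔT/R_total = 875/0.0279 = 31360 W
T_interface = T_inner − Q·ΣR(inner→interface) = 891 − 31400×0.002941

T ≈ 799 °C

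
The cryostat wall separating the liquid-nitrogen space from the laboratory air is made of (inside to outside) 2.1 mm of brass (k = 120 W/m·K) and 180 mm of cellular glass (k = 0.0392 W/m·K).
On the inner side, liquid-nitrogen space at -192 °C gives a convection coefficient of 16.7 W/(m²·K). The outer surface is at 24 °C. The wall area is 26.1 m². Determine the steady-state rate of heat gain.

Q ≈ 1210 W

Thermal resistances in series:
R_inner film = 1/(h_i·A) = 1/(16.7×26.1) = 0.002294 K/W
R_brass = L/(kA) = 0.0021/(120×26.1) = 6.705×10^-7 K/W
R_cellular glass = L/(kA) = 0.18/(0.0392×26.1) = 0.1759 K/W
R_total = 0.1782 K/W
Q = ΔT / R_total = 216 / 0.1782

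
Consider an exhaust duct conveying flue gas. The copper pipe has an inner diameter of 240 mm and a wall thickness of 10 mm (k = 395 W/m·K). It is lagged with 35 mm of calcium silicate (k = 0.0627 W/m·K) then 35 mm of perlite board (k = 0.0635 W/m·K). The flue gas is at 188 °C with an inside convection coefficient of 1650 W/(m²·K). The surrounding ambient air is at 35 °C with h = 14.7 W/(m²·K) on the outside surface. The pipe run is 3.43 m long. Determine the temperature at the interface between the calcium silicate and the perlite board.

Cylindrical conduction, so R = ln(r₂/r₁)/(2πkL) per layer, in series:
R_inner film = 1/(h_i·2πr₁L) = 1/(1650×2π×0.12×3.43) = 2.343×10^-4 K/W
R_copper pipe wall = ln(130/120)/(2π×395×3.43) = 9.403×10^-6 K/W
R_calcium silicate = ln(165/130)/(2π×0.0627×3.43) = 0.1764 K/W
R_perlite board = ln(200/165)/(2π×0.0635×3.43) = 0.1406 K/W
R_outer film = 1/(h_o·2πr_oL) = 1/(14.7×2π×0.2×3.43) = 0.01578 K/W
R_total = 0.333 K/W
Q = ΔT/R_total = 153/0.333
Q = 459 W
T_interface = T_inner − Q·ΣR(inner→interface) = 188 − 459×0.1767

T ≈ 107 °C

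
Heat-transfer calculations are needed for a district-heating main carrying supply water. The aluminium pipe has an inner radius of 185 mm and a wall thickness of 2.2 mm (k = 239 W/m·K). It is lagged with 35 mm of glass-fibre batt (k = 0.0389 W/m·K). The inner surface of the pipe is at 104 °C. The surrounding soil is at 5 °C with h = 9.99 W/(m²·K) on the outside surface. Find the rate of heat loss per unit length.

q′ ≈ 128 W/m

Cylindrical conduction, so R = ln(r₂/r₁)/(2πkL) per layer, in series:
R_aluminium pipe wall = ln(187.2/185)/(2π×239×1) = 7.872×10^-6 K/W
R_glass-fibre batt = ln(222.2/187.2)/(2π×0.0389×1) = 0.7013 K/W
R_outer film = 1/(h_o·2πr_oL) = 1/(9.99×2π×0.2222×1) = 0.0717 K/W
R_total = 0.773 K/W
Q = ΔT/R_total = 99/0.773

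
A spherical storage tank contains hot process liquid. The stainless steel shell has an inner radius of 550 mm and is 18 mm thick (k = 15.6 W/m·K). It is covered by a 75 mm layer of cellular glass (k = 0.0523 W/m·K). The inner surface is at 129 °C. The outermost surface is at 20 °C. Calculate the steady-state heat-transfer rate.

Radial (spherical) resistances in series:
R_stainless steel shell = (1/0.55 − 1/0.568)/(4π×15.6) = 2.939×10^-4 K/W
R_cellular glass = (1/0.568 − 1/0.643)/(4π×0.0523) = 0.3125 K/W
R_total = 0.3128 K/W
Q = ΔT/R_total = 109/0.3128

Q ≈ 349 W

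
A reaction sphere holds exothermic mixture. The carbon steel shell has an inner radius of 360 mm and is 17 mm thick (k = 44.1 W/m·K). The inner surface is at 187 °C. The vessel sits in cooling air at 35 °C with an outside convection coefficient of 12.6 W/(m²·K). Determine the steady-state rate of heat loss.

Spherical conduction: R = (1/r_in − 1/r_out)/(4πk) per layer; series-sum.
R_carbon steel shell = (1/0.36 − 1/0.377)/(4π×44.1) = 2.26×10^-4 K/W
R_outer film = 1/(h·4πr_o²) = 1/(12.6×4π×0.377²) = 0.04444 K/W
R_total = 0.04466 K/W
Q = ΔT/R_total = 152/0.04466

Q ≈ 3400 W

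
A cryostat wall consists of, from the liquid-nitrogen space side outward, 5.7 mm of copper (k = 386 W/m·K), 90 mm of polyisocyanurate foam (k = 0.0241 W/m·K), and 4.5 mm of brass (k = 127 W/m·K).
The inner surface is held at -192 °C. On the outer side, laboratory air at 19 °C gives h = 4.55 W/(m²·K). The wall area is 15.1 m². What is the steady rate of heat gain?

Q ≈ 806 W

Series thermal resistances:
R_copper = L/(kA) = 0.0057/(386×15.1) = 9.779×10^-7 K/W
R_polyisocyanurate foam = L/(kA) = 0.09/(0.0241×15.1) = 0.2473 K/W
R_brass = L/(kA) = 0.0045/(127×15.1) = 2.347×10^-6 K/W
R_outer film = 1/(h_o·A) = 1/(4.55×15.1) = 0.01455 K/W
R_total = 0.2619 K/W
Q = ΔT / R_total = 211 / 0.2619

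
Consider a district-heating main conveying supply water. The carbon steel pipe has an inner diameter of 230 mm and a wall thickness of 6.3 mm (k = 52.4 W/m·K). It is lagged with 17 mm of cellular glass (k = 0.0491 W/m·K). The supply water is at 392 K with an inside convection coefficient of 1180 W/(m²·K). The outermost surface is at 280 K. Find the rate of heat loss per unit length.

q′ ≈ 263 W/m

For a radial system each layer contributes R = ln(r_out/r_in)/(2πkL); films add R = 1/(hA).
R_inner film = 1/(h_i·2πr₁L) = 1/(1180×2π×0.115×1) = 0.001173 K/W
R_carbon steel pipe wall = ln(121.3/115)/(2π×52.4×1) = 1.62×10^-4 K/W
R_cellular glass = ln(138.3/121.3)/(2π×0.0491×1) = 0.4251 K/W
R_total = 0.4265 K/W
Q = ΔT/R_total = 112/0.4265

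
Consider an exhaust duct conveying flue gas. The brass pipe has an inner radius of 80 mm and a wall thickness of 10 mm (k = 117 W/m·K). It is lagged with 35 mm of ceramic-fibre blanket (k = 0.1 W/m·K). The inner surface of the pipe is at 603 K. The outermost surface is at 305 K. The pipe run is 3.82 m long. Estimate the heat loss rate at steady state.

Radial resistances (cylindrical: R_cond = ln(r_o/r_i)/(2πkL), R_conv = 1/(h·2πrL)):
R_brass pipe wall = ln(90/80)/(2π×117×3.82) = 4.194×10^-5 K/W
R_ceramic-fibre blanket = ln(125/90)/(2π×0.1×3.82) = 0.1369 K/W
R_total = 0.1369 K/W
Q = ΔT/R_total = 298/0.1369

Q ≈ 2180 W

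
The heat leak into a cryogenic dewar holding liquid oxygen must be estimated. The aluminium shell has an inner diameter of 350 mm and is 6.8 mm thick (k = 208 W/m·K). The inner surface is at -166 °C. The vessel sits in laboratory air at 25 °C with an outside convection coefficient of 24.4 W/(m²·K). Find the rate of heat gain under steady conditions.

Q ≈ 1930 W

Radial (spherical) resistances in series:
R_aluminium shell = (1/0.175 − 1/0.1818)/(4π×208) = 8.177×10^-5 K/W
R_outer film = 1/(h·4πr_o²) = 1/(24.4×4π×0.1818²) = 0.09868 K/W
R_total = 0.09876 K/W
Q = ΔT/R_total = 191/0.09876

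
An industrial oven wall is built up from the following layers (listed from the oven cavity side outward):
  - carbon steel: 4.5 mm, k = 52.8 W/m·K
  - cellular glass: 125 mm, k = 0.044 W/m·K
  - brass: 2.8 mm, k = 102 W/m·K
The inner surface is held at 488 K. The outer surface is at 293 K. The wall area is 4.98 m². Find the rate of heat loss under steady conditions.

Series thermal resistances:
R_carbon steel = L/(kA) = 0.0045/(52.8×4.98) = 1.711×10^-5 K/W
R_cellular glass = L/(kA) = 0.125/(0.044×4.98) = 0.5705 K/W
R_brass = L/(kA) = 0.0028/(102×4.98) = 5.512×10^-6 K/W
R_total = 0.5705 K/W
Q = ΔT / R_total = 195 / 0.5705

Q ≈ 342 W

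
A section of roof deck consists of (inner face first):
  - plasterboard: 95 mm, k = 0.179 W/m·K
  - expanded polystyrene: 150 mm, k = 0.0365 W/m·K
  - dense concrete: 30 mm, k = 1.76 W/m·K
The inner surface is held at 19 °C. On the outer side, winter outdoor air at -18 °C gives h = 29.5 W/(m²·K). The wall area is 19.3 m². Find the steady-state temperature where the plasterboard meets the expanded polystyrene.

T ≈ 14.8 °C

Model the wall as resistances in series:
R_plasterboard = L/(kA) = 0.095/(0.179×19.3) = 0.0275 K/W
R_expanded polystyrene = L/(kA) = 0.15/(0.0365×19.3) = 0.2129 K/W
R_dense concrete = L/(kA) = 0.03/(1.76×19.3) = 8.832×10^-4 K/W
R_outer film = 1/(h_o·A) = 1/(29.5×19.3) = 0.001756 K/W
R_total = 0.2431 K/W;  Q = ΔT/R_total = 37/0.2431 = 152.2 W
T_interface = T_inner − Q·ΣR(inner→interface) = 19 − 152×0.0275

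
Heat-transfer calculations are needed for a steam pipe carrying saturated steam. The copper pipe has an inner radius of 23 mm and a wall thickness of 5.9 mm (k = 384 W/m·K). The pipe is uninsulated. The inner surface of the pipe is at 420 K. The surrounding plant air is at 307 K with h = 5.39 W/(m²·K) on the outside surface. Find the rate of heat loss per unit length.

q′ ≈ 111 W/m

Per-layer cylindrical resistances, series-summed:
R_copper pipe wall = ln(28.9/23)/(2π×384×1) = 9.464×10^-5 K/W
R_outer film = 1/(h_o·2πr_oL) = 1/(5.39×2π×0.0289×1) = 1.022 K/W
R_total = 1.022 K/W
Q = ΔT/R_total = 113/1.022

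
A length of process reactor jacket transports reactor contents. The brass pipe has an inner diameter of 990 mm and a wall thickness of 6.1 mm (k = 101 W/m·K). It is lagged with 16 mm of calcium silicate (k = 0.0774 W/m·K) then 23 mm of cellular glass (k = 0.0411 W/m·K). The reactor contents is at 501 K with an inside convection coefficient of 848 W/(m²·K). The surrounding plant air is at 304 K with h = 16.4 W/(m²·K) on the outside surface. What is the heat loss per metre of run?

q′ ≈ 783 W/m

Treating each annulus and film as a series resistance:
R_inner film = 1/(h_i·2πr₁L) = 1/(848×2π×0.495×1) = 3.792×10^-4 K/W
R_brass pipe wall = ln(501.1/495)/(2π×101×1) = 1.93×10^-5 K/W
R_calcium silicate = ln(517.1/501.1)/(2π×0.0774×1) = 0.06463 K/W
R_cellular glass = ln(540.1/517.1)/(2π×0.0411×1) = 0.1685 K/W
R_outer film = 1/(h_o·2πr_oL) = 1/(16.4×2π×0.5401×1) = 0.01797 K/W
R_total = 0.2515 K/W
Q = ΔT/R_total = 197/0.2515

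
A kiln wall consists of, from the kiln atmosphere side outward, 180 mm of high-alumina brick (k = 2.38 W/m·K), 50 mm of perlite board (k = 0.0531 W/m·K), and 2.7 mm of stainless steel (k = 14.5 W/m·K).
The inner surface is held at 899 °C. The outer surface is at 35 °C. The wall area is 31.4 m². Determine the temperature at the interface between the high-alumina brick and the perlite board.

Series thermal resistances:
R_high-alumina brick = L/(kA) = 0.18/(2.38×31.4) = 0.002409 K/W
R_perlite board = L/(kA) = 0.05/(0.0531×31.4) = 0.02999 K/W
R_stainless steel = L/(kA) = 0.0027/(14.5×31.4) = 5.93×10^-6 K/W
R_total = 0.0324 K/W;  Q = ΔT/R_total = 864/0.0324 = 26660 W
T_interface = T_inner − Q·ΣR(inner→interface) = 899 − 26700×0.002409

T ≈ 835 °C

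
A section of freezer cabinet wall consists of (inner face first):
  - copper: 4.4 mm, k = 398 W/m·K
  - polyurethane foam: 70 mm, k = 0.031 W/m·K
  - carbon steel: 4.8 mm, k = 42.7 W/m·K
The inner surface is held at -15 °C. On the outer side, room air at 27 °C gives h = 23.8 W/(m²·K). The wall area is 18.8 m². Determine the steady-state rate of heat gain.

Using the resistance-network approach (series):
R_copper = L/(kA) = 0.0044/(398×18.8) = 5.88×10^-7 K/W
R_polyurethane foam = L/(kA) = 0.07/(0.031×18.8) = 0.1201 K/W
R_carbon steel = L/(kA) = 0.0048/(42.7×18.8) = 5.979×10^-6 K/W
R_outer film = 1/(h_o·A) = 1/(23.8×18.8) = 0.002235 K/W
R_total = 0.1224 K/W
Q = ΔT / R_total = 42 / 0.1224

Q ≈ 343 W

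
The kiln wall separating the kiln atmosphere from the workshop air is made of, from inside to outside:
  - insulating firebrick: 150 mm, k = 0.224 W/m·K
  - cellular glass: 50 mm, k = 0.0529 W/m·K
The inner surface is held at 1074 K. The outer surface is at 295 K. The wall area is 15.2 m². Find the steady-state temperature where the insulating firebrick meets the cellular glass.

T ≈ 751 K

Treating each layer as a thermal resistance in series:
R_insulating firebrick = L/(kA) = 0.15/(0.224×15.2) = 0.04406 K/W
R_cellular glass = L/(kA) = 0.05/(0.0529×15.2) = 0.06218 K/W
R_total = 0.1062 K/W;  Q = ΔT/R_total = 779/0.1062 = 7333 W
T_interface = T_inner − Q·ΣR(inner→interface) = 1074 − 7330×0.04406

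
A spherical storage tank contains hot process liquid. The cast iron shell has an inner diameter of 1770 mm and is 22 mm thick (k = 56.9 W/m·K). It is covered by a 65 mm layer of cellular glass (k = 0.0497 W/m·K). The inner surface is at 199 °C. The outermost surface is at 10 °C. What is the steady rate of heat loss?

Each spherical layer contributes R = (1/r_i − 1/r_o)/(4πk):
R_cast iron shell = (1/0.885 − 1/0.907)/(4π×56.9) = 3.833×10^-5 K/W
R_cellular glass = (1/0.907 − 1/0.972)/(4π×0.0497) = 0.1181 K/W
R_total = 0.1181 K/W
Q = ΔT/R_total = 189/0.1181

Q ≈ 1600 W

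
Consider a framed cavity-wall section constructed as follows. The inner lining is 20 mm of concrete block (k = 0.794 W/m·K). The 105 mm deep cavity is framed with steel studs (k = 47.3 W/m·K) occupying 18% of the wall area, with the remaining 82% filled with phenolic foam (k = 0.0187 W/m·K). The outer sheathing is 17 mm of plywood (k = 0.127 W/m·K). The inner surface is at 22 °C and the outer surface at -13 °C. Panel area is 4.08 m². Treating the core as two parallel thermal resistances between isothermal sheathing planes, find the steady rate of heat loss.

Sheathing layers in series; stud and cavity paths in parallel between them.
R_inner = 0.02/(0.794×4.08) = 0.006174 K/W
R_stud  = 0.105/(47.3×0.18×4.08) = 0.003023 K/W
R_cav   = 0.105/(0.0187×0.82×4.08) = 1.678 K/W
1/R_core = 1/R_stud + 1/R_cav → R_core = 0.003017 K/W
R_outer = 0.017/(0.127×4.08) = 0.03281 K/W
R_total = 0.042 K/W
Q = ΔT/R_total = 35/0.042

Q ≈ 833 W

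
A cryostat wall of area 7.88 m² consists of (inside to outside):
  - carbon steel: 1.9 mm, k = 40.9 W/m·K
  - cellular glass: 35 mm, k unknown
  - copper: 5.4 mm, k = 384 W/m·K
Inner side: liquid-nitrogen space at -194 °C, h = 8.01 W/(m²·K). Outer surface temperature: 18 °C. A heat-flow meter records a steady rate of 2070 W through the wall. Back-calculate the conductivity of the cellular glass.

Thermal resistances in series:
R_inner film = 1/(h_i·A) = 1/(8.01×7.88) = 0.01584 K/W
R_carbon steel = L/(kA) = 0.0019/(40.9×7.88) = 5.895×10^-6 K/W
R_copper = L/(kA) = 0.0054/(384×7.88) = 1.785×10^-6 K/W
Sum of known resistances R_other = 0.01585 K/W
Total R = ΔT/Q = 212/2070 = 0.1024 K/W
R_cellular glass = R_total − R_other = 0.08656 K/W
k = L/(R·A) = 0.035/(0.08656×7.88)

k ≈ 0.0513 W/(m·K)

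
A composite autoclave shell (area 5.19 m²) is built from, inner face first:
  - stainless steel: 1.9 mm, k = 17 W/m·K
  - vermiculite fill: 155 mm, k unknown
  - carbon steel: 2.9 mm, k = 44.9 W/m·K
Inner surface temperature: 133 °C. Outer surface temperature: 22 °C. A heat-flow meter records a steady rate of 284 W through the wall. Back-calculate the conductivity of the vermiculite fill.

Thermal resistances in series:
R_stainless steel = L/(kA) = 0.0019/(17×5.19) = 2.153×10^-5 K/W
R_carbon steel = L/(kA) = 0.0029/(44.9×5.19) = 1.244×10^-5 K/W
Sum of known resistances R_other = 3.398×10^-5 K/W
Total R = ΔT/Q = 111/284 = 0.3908 K/W
R_vermiculite fill = R_total − R_other = 0.3908 K/W
k = L/(R·A) = 0.155/(0.3908×5.19)

k ≈ 0.0764 W/(m·K)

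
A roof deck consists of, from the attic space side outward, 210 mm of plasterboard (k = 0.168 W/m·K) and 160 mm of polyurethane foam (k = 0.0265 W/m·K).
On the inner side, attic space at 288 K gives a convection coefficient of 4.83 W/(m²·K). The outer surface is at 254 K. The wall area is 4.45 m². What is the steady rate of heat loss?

Treating each layer as a thermal resistance in series:
R_inner film = 1/(h_i·A) = 1/(4.83×4.45) = 0.04653 K/W
R_plasterboard = L/(kA) = 0.21/(0.168×4.45) = 0.2809 K/W
R_polyurethane foam = L/(kA) = 0.16/(0.0265×4.45) = 1.357 K/W
R_total = 1.684 K/W
Q = ΔT / R_total = 34 / 1.684

Q ≈ 20.2 W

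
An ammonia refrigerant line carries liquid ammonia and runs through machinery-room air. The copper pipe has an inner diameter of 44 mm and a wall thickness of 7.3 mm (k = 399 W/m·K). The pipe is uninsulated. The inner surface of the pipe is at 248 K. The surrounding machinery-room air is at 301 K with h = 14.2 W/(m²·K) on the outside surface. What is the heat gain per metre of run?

q′ ≈ 139 W/m

Treating each annulus and film as a series resistance:
R_copper pipe wall = ln(29.3/22)/(2π×399×1) = 1.143×10^-4 K/W
R_outer film = 1/(h_o·2πr_oL) = 1/(14.2×2π×0.0293×1) = 0.3825 K/W
R_total = 0.3826 K/W
Q = ΔT/R_total = 53/0.3826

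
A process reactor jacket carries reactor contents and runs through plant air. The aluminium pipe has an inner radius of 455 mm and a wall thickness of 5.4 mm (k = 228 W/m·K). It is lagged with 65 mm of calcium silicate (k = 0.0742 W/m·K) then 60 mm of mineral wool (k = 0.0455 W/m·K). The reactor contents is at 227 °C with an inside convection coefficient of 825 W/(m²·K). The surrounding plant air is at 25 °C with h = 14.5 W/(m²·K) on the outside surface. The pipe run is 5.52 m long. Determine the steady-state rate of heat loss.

Per-layer cylindrical resistances, series-summed:
R_inner film = 1/(h_i·2πr₁L) = 1/(825×2π×0.455×5.52) = 7.681×10^-5 K/W
R_aluminium pipe wall = ln(460.4/455)/(2π×228×5.52) = 1.492×10^-6 K/W
R_calcium silicate = ln(525.4/460.4)/(2π×0.0742×5.52) = 0.05132 K/W
R_mineral wool = ln(585.4/525.4)/(2π×0.0455×5.52) = 0.06852 K/W
R_outer film = 1/(h_o·2πr_oL) = 1/(14.5×2π×0.5854×5.52) = 0.003397 K/W
R_total = 0.1233 K/W
Q = ΔT/R_total = 202/0.1233

Q ≈ 1640 W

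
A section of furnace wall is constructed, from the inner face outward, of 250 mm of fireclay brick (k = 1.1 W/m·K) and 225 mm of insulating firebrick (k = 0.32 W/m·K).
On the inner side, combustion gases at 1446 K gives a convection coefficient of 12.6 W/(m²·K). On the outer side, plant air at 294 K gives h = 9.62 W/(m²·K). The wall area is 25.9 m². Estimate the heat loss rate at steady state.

Thermal resistances in series:
R_inner film = 1/(h_i·A) = 1/(12.6×25.9) = 0.003064 K/W
R_fireclay brick = L/(kA) = 0.25/(1.1×25.9) = 0.008775 K/W
R_insulating firebrick = L/(kA) = 0.225/(0.32×25.9) = 0.02715 K/W
R_outer film = 1/(h_o·A) = 1/(9.62×25.9) = 0.004014 K/W
R_total = 0.043 K/W
Q = ΔT / R_total = 1152 / 0.043

Q ≈ 26800 W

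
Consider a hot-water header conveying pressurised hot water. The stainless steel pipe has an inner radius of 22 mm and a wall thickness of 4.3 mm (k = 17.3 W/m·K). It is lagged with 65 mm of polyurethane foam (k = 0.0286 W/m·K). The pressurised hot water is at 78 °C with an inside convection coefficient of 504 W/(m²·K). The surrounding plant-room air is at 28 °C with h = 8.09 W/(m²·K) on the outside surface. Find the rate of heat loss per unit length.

Cylindrical conduction, so R = ln(r₂/r₁)/(2πkL) per layer, in series:
R_inner film = 1/(h_i·2πr₁L) = 1/(504×2π×0.022×1) = 0.01435 K/W
R_stainless steel pipe wall = ln(26.3/22)/(2π×17.3×1) = 0.001642 K/W
R_polyurethane foam = ln(91.3/26.3)/(2π×0.0286×1) = 6.926 K/W
R_outer film = 1/(h_o·2πr_oL) = 1/(8.09×2π×0.0913×1) = 0.2155 K/W
R_total = 7.157 K/W
Q = ΔT/R_total = 50/7.157

q′ ≈ 6.99 W/m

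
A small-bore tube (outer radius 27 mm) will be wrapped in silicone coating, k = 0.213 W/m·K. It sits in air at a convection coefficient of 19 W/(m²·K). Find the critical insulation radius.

For a cylinder r_cr = k/h = 0.213/19
r_cr = 11.2 mm; since the bare radius (27 mm) is above r_cr, any added insulation will reduce heat loss.

r_cr ≈ 11.2 mm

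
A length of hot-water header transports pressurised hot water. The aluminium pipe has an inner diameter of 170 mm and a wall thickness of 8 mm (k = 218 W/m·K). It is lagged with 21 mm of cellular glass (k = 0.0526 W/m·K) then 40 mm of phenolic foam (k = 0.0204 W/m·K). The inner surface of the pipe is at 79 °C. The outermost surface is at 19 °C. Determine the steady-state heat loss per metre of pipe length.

q′ ≈ 20.3 W/m

Cylindrical conduction, so R = ln(r₂/r₁)/(2πkL) per layer, in series:
R_aluminium pipe wall = ln(93/85)/(2π×218×1) = 6.567×10^-5 K/W
R_cellular glass = ln(114/93)/(2π×0.0526×1) = 0.616 K/W
R_phenolic foam = ln(154/114)/(2π×0.0204×1) = 2.346 K/W
R_total = 2.963 K/W
Q = ΔT/R_total = 60/2.963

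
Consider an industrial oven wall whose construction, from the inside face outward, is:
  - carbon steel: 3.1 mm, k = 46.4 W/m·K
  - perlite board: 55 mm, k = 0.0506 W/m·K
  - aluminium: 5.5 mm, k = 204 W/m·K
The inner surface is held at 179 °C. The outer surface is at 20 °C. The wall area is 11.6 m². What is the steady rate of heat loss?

Using the resistance-network approach (series):
R_carbon steel = L/(kA) = 0.0031/(46.4×11.6) = 5.76×10^-6 K/W
R_perlite board = L/(kA) = 0.055/(0.0506×11.6) = 0.0937 K/W
R_aluminium = L/(kA) = 0.0055/(204×11.6) = 2.324×10^-6 K/W
R_total = 0.09371 K/W
Q = ΔT / R_total = 159 / 0.09371

Q ≈ 1700 W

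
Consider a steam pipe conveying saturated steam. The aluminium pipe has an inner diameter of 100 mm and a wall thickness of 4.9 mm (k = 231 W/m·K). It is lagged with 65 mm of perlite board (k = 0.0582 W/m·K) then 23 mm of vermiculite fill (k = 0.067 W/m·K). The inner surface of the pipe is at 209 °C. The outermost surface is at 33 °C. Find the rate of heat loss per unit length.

Cylindrical conduction, so R = ln(r₂/r₁)/(2πkL) per layer, in series:
R_aluminium pipe wall = ln(54.9/50)/(2π×231×1) = 6.441×10^-5 K/W
R_perlite board = ln(119.9/54.9)/(2π×0.0582×1) = 2.136 K/W
R_vermiculite fill = ln(142.9/119.9)/(2π×0.067×1) = 0.4169 K/W
R_total = 2.553 K/W
Q = ΔT/R_total = 176/2.553

q′ ≈ 68.9 W/m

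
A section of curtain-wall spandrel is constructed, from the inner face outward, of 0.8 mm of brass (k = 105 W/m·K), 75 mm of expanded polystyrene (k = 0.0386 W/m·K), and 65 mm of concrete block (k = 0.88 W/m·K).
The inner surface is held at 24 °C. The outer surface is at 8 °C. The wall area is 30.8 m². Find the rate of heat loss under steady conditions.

Using the resistance-network approach (series):
R_brass = L/(kA) = 0.0008/(105×30.8) = 2.474×10^-7 K/W
R_expanded polystyrene = L/(kA) = 0.075/(0.0386×30.8) = 0.06308 K/W
R_concrete block = L/(kA) = 0.065/(0.88×30.8) = 0.002398 K/W
R_total = 0.06548 K/W
Q = ΔT / R_total = 16 / 0.06548

Q ≈ 244 W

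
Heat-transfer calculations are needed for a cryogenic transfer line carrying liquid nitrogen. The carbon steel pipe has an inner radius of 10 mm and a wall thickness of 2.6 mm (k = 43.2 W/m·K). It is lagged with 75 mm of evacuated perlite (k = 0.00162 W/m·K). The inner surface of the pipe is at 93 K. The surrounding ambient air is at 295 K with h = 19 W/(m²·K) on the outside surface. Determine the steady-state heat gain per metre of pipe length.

Cylindrical conduction, so R = ln(r₂/r₁)/(2πkL) per layer, in series:
R_carbon steel pipe wall = ln(12.6/10)/(2π×43.2×1) = 8.514×10^-4 K/W
R_evacuated perlite = ln(87.6/12.6)/(2π×0.00162×1) = 190.5 K/W
R_outer film = 1/(h_o·2πr_oL) = 1/(19×2π×0.0876×1) = 0.09562 K/W
R_total = 190.6 K/W
Q = ΔT/R_total = 202/190.6

q′ ≈ 1.06 W/m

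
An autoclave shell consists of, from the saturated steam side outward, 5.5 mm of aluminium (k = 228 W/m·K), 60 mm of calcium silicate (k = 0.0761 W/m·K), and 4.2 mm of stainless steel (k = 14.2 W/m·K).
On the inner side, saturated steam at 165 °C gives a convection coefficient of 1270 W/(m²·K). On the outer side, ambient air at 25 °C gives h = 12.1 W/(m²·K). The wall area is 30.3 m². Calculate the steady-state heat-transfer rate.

Model the wall as resistances in series:
R_inner film = 1/(h_i·A) = 1/(1270×30.3) = 2.599×10^-5 K/W
R_aluminium = L/(kA) = 0.0055/(228×30.3) = 7.961×10^-7 K/W
R_calcium silicate = L/(kA) = 0.06/(0.0761×30.3) = 0.02602 K/W
R_stainless steel = L/(kA) = 0.0042/(14.2×30.3) = 9.762×10^-6 K/W
R_outer film = 1/(h_o·A) = 1/(12.1×30.3) = 0.002728 K/W
R_total = 0.02879 K/W
Q = ΔT / R_total = 140 / 0.02879

Q ≈ 4860 W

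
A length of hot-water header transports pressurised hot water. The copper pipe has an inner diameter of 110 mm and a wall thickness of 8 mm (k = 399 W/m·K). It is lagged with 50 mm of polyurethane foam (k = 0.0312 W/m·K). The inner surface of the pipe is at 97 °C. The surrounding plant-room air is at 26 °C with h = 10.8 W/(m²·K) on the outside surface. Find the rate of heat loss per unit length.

q′ ≈ 22.8 W/m

Per-layer cylindrical resistances, series-summed:
R_copper pipe wall = ln(63/55)/(2π×399×1) = 5.417×10^-5 K/W
R_polyurethane foam = ln(113/63)/(2π×0.0312×1) = 2.98 K/W
R_outer film = 1/(h_o·2πr_oL) = 1/(10.8×2π×0.113×1) = 0.1304 K/W
R_total = 3.111 K/W
Q = ΔT/R_total = 71/3.111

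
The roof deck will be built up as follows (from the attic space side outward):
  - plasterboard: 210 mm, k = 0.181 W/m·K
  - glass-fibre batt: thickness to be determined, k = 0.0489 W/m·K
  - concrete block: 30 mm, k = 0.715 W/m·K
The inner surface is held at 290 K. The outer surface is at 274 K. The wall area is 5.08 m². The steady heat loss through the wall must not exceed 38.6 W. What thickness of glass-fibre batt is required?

L ≈ 44.2 mm

Treating each layer as a thermal resistance in series:
R_plasterboard = L/(kA) = 0.21/(0.181×5.08) = 0.2284 K/W
R_concrete block = L/(kA) = 0.03/(0.715×5.08) = 0.008259 K/W
Sum of the known resistances R_other = 0.2366 K/W
Required total resistance R_tot = ΔT/Q_allow = 16/38.6 = 0.4145 K/W
R_glass-fibre batt = R_tot − R_other = 0.1779 K/W
L = R·k·A = 0.1779×0.0489×5.08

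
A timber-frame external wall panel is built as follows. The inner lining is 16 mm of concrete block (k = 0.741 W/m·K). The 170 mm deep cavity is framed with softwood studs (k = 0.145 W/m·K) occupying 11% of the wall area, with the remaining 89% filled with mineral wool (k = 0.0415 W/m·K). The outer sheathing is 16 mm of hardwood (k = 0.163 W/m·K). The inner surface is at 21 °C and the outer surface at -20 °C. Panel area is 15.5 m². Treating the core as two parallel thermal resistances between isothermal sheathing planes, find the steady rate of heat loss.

Q ≈ 191 W

Sheathing layers in series; stud and cavity paths in parallel between them.
R_inner = 0.016/(0.741×15.5) = 0.001393 K/W
R_stud  = 0.17/(0.145×0.11×15.5) = 0.6876 K/W
R_cav   = 0.17/(0.0415×0.89×15.5) = 0.2969 K/W
1/R_core = 1/R_stud + 1/R_cav → R_core = 0.2074 K/W
R_outer = 0.016/(0.163×15.5) = 0.006333 K/W
R_total = 0.2151 K/W
Q = ΔT/R_total = 41/0.2151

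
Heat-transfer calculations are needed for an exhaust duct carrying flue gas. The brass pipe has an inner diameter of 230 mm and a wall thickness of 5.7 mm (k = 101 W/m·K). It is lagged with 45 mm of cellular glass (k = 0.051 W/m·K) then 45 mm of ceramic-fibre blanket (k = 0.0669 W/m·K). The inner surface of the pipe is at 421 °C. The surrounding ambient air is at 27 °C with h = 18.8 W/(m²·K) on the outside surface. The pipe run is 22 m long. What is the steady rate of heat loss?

Per-layer cylindrical resistances, series-summed:
R_brass pipe wall = ln(120.7/115)/(2π×101×22) = 3.465×10^-6 K/W
R_cellular glass = ln(165.7/120.7)/(2π×0.051×22) = 0.04495 K/W
R_ceramic-fibre blanket = ln(210.7/165.7)/(2π×0.0669×22) = 0.02598 K/W
R_outer film = 1/(h_o·2πr_oL) = 1/(18.8×2π×0.2107×22) = 0.001826 K/W
R_total = 0.07276 K/W
Q = ΔT/R_total = 394/0.07276

Q ≈ 5420 W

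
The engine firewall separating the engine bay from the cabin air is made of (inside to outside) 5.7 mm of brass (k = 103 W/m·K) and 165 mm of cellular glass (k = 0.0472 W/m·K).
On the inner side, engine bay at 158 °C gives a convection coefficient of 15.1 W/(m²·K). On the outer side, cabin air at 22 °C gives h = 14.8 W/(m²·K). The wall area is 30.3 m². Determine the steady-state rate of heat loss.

Q ≈ 1140 W

Using the resistance-network approach (series):
R_inner film = 1/(h_i·A) = 1/(15.1×30.3) = 0.002186 K/W
R_brass = L/(kA) = 0.0057/(103×30.3) = 1.826×10^-6 K/W
R_cellular glass = L/(kA) = 0.165/(0.0472×30.3) = 0.1154 K/W
R_outer film = 1/(h_o·A) = 1/(14.8×30.3) = 0.00223 K/W
R_total = 0.1198 K/W
Q = ΔT / R_total = 136 / 0.1198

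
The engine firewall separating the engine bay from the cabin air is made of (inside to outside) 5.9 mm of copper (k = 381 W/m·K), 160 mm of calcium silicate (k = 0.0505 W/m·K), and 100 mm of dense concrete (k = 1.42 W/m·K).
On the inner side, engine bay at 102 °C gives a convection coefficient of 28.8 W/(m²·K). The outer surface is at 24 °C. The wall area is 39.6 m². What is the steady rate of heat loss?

Thermal resistances in series:
R_inner film = 1/(h_i·A) = 1/(28.8×39.6) = 8.768×10^-4 K/W
R_copper = L/(kA) = 0.0059/(381×39.6) = 3.91×10^-7 K/W
R_calcium silicate = L/(kA) = 0.16/(0.0505×39.6) = 0.08001 K/W
R_dense concrete = L/(kA) = 0.1/(1.42×39.6) = 0.001778 K/W
R_total = 0.08266 K/W
Q = ΔT / R_total = 78 / 0.08266

Q ≈ 944 W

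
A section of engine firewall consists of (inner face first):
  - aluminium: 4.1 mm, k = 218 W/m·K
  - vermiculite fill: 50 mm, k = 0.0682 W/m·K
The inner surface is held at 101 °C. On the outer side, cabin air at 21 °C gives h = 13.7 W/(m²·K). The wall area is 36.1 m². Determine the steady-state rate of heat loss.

Q ≈ 3580 W

Thermal resistances in series:
R_aluminium = L/(kA) = 0.0041/(218×36.1) = 5.21×10^-7 K/W
R_vermiculite fill = L/(kA) = 0.05/(0.0682×36.1) = 0.02031 K/W
R_outer film = 1/(h_o·A) = 1/(13.7×36.1) = 0.002022 K/W
R_total = 0.02233 K/W
Q = ΔT / R_total = 80 / 0.02233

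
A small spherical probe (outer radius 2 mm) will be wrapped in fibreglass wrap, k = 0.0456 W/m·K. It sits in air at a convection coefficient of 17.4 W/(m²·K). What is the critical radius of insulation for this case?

For a sphere r_cr = 2k/h = 2×0.0456/17.4
r_cr = 5.24 mm; since the bare radius (2 mm) is below r_cr, adding a thin layer of insulation will *increase* heat loss.

r_cr ≈ 5.24 mm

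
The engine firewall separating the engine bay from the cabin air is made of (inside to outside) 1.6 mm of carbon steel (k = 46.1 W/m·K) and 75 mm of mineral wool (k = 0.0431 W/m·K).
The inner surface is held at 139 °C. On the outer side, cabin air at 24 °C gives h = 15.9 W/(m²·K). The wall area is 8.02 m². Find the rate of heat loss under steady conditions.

Q ≈ 512 W

Series thermal resistances:
R_carbon steel = L/(kA) = 0.0016/(46.1×8.02) = 4.328×10^-6 K/W
R_mineral wool = L/(kA) = 0.075/(0.0431×8.02) = 0.217 K/W
R_outer film = 1/(h_o·A) = 1/(15.9×8.02) = 0.007842 K/W
R_total = 0.2248 K/W
Q = ΔT / R_total = 115 / 0.2248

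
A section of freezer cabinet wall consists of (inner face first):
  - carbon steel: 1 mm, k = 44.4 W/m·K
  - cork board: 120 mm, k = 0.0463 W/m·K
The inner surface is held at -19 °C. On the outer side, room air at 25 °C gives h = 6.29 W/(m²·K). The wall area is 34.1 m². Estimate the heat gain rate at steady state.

Q ≈ 545 W

Series thermal resistances:
R_carbon steel = L/(kA) = 0.001/(44.4×34.1) = 6.605×10^-7 K/W
R_cork board = L/(kA) = 0.12/(0.0463×34.1) = 0.07601 K/W
R_outer film = 1/(h_o·A) = 1/(6.29×34.1) = 0.004662 K/W
R_total = 0.08067 K/W
Q = ΔT / R_total = 44 / 0.08067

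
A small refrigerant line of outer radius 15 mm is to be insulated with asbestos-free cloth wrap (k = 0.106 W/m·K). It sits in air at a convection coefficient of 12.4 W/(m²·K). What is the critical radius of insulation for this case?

r_cr ≈ 8.55 mm

For a cylinder r_cr = k/h = 0.106/12.4
r_cr = 8.55 mm; since the bare radius (15 mm) is above r_cr, any added insulation will reduce heat loss.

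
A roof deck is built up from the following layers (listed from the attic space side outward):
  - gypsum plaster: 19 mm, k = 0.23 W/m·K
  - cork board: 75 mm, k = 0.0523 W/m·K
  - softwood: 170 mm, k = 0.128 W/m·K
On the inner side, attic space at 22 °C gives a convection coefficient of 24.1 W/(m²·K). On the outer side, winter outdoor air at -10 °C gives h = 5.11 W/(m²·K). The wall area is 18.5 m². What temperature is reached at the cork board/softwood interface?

Series thermal resistances:
R_inner film = 1/(h_i·A) = 1/(24.1×18.5) = 0.002243 K/W
R_gypsum plaster = L/(kA) = 0.019/(0.23×18.5) = 0.004465 K/W
R_cork board = L/(kA) = 0.075/(0.0523×18.5) = 0.07752 K/W
R_softwood = L/(kA) = 0.17/(0.128×18.5) = 0.07179 K/W
R_outer film = 1/(h_o·A) = 1/(5.11×18.5) = 0.01058 K/W
R_total = 0.1666 K/W;  Q = ΔT/R_total = 32/0.1666 = 192.1 W
T_interface = T_inner − Q·ΣR(inner→interface) = 22 − 192×0.08422

T ≈ 5.82 °C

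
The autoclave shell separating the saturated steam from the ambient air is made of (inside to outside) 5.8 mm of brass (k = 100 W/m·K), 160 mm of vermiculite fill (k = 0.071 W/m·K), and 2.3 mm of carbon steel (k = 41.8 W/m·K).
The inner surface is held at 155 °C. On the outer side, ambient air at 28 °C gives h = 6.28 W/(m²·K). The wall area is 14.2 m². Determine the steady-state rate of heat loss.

Q ≈ 747 W

Series thermal resistances:
R_brass = L/(kA) = 0.0058/(100×14.2) = 4.085×10^-6 K/W
R_vermiculite fill = L/(kA) = 0.16/(0.071×14.2) = 0.1587 K/W
R_carbon steel = L/(kA) = 0.0023/(41.8×14.2) = 3.875×10^-6 K/W
R_outer film = 1/(h_o·A) = 1/(6.28×14.2) = 0.01121 K/W
R_total = 0.1699 K/W
Q = ΔT / R_total = 127 / 0.1699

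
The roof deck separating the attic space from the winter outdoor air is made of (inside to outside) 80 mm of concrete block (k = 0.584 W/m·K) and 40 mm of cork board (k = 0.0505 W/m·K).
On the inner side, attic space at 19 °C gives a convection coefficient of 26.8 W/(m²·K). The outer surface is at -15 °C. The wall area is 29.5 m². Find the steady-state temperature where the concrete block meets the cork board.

T ≈ 12.9 °C

Model the wall as resistances in series:
R_inner film = 1/(h_i·A) = 1/(26.8×29.5) = 0.001265 K/W
R_concrete block = L/(kA) = 0.08/(0.584×29.5) = 0.004644 K/W
R_cork board = L/(kA) = 0.04/(0.0505×29.5) = 0.02685 K/W
R_total = 0.03276 K/W;  Q = ΔT/R_total = 34/0.03276 = 1038 W
T_interface = T_inner − Q·ΣR(inner→interface) = 19 − 1040×0.005908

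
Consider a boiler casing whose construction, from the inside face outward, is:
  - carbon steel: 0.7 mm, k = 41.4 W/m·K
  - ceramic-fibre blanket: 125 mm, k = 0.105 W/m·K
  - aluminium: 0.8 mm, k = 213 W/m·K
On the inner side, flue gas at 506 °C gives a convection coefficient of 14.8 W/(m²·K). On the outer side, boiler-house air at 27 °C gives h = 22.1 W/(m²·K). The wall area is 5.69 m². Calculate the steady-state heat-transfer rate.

Q ≈ 2090 W

Series thermal resistances:
R_inner film = 1/(h_i·A) = 1/(14.8×5.69) = 0.01187 K/W
R_carbon steel = L/(kA) = 0.0007/(41.4×5.69) = 2.972×10^-6 K/W
R_ceramic-fibre blanket = L/(kA) = 0.125/(0.105×5.69) = 0.2092 K/W
R_aluminium = L/(kA) = 0.0008/(213×5.69) = 6.601×10^-7 K/W
R_outer film = 1/(h_o·A) = 1/(22.1×5.69) = 0.007952 K/W
R_total = 0.2291 K/W
Q = ΔT / R_total = 479 / 0.2291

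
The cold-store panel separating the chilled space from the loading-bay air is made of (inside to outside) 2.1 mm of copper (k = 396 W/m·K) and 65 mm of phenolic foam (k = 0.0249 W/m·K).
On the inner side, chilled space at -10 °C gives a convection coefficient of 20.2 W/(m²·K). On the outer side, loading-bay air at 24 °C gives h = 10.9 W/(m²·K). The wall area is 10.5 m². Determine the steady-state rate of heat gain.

Model the wall as resistances in series:
R_inner film = 1/(h_i·A) = 1/(20.2×10.5) = 0.004715 K/W
R_copper = L/(kA) = 0.0021/(396×10.5) = 5.051×10^-7 K/W
R_phenolic foam = L/(kA) = 0.065/(0.0249×10.5) = 0.2486 K/W
R_outer film = 1/(h_o·A) = 1/(10.9×10.5) = 0.008737 K/W
R_total = 0.2621 K/W
Q = ΔT / R_total = 34 / 0.2621

Q ≈ 130 W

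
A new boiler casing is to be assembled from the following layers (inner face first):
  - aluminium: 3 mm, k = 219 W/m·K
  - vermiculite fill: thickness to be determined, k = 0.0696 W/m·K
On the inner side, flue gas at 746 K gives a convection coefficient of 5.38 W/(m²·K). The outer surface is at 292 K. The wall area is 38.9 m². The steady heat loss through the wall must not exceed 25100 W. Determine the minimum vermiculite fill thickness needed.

Using the resistance-network approach (series):
R_inner film = 1/(h_i·A) = 1/(5.38×38.9) = 0.004778 K/W
R_aluminium = L/(kA) = 0.003/(219×38.9) = 3.521×10^-7 K/W
Sum of the known resistances R_other = 0.004779 K/W
Required total resistance R_tot = ΔT/Q_allow = 454/25100 = 0.01809 K/W
R_vermiculite fill = R_tot − R_other = 0.01331 K/W
L = R·k·A = 0.01331×0.0696×38.9

L ≈ 36 mm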